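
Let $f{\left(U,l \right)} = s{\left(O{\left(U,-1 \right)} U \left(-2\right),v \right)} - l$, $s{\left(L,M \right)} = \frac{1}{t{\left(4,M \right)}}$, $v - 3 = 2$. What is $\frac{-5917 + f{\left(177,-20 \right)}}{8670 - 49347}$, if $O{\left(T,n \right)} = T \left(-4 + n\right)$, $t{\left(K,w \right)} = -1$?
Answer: $\frac{1966}{13559} \approx 0.145$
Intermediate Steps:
$v = 5$ ($v = 3 + 2 = 5$)
$s{\left(L,M \right)} = -1$ ($s{\left(L,M \right)} = \frac{1}{-1} = -1$)
$f{\left(U,l \right)} = -1 - l$
$\frac{-5917 + f{\left(177,-20 \right)}}{8670 - 49347} = \frac{-5917 - -19}{8670 - 49347} = \frac{-5917 + \left(-1 + 20\right)}{-40677} = \left(-5917 + 19\right) \left(- \frac{1}{40677}\right) = \left(-5898\right) \left(- \frac{1}{40677}\right) = \frac{1966}{13559}$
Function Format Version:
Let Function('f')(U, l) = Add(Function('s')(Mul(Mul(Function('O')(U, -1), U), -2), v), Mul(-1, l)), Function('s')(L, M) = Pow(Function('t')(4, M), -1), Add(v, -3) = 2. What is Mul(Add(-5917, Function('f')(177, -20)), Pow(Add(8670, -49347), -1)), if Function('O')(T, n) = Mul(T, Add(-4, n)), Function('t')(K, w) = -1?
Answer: Rational(1966, 13559) ≈ 0.14500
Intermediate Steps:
v = 5 (v = Add(3, 2) = 5)
Function('s')(L, M) = -1 (Function('s')(L, M) = Pow(-1, -1) = -1)
Function('f')(U, l) = Add(-1, Mul(-1, l))
Mul(Add(-5917, Function('f')(177, -20)), Pow(Add(8670, -49347), -1)) = Mul(Add(-5917, Add(-1, Mul(-1, -20))), Pow(Add(8670, -49347), -1)) = Mul(Add(-5917, Add(-1, 20)), Pow(-40677, -1)) = Mul(Add(-5917, 19), Rational(-1, 40677)) = Mul(-5898, Rational(-1, 40677)) = Rational(1966, 13559)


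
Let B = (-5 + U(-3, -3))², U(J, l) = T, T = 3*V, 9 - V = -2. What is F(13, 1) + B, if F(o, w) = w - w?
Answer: 784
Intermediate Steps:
V = 11 (V = 9 - 1*(-2) = 9 + 2 = 11)
T = 33 (T = 3*11 = 33)
U(J, l) = 33
B = 784 (B = (-5 + 33)² = 28² = 784)
F(o, w) = 0
F(13, 1) + B = 0 + 784 = 784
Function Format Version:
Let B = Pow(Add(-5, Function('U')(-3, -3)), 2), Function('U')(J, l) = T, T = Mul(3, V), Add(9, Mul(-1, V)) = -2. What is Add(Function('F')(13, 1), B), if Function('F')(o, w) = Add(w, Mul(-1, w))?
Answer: 784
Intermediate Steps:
V = 11 (V = Add(9, Mul(-1, -2)) = Add(9, 2) = 11)
T = 33 (T = Mul(3, 11) = 33)
Function('U')(J, l) = 33
B = 784 (B = Pow(Add(-5, 33), 2) = Pow(28, 2) = 784)
Function('F')(o, w) = 0
Add(Function('F')(13, 1), B) = Add(0, 784) = 784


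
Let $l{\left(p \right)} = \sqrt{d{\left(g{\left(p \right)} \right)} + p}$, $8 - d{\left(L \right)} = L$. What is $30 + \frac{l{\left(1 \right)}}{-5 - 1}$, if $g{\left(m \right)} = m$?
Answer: $30 - \frac{\sqrt{2}}{3} \approx 29.529$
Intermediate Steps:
$d{\left(L \right)} = 8 - L$
$l{\left(p \right)} = 2 \sqrt{2}$ ($l{\left(p \right)} = \sqrt{\left(8 - p\right) + p} = \sqrt{8} = 2 \sqrt{2}$)
$30 + \frac{l{\left(1 \right)}}{-5 - 1} = 30 + \frac{2 \sqrt{2}}{-5 - 1} = 30 + \frac{2 \sqrt{2}}{-6} = 30 - \frac{2 \sqrt{2}}{6} = 30 - \frac{\sqrt{2}}{3}$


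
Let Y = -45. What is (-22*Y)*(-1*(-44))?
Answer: 43560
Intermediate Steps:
(-22*Y)*(-1*(-44)) = (-22*(-45))*(-1*(-44)) = 990*44 = 43560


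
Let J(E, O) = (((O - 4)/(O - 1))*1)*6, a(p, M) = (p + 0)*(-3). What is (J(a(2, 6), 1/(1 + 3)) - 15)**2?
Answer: 225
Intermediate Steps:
a(p, M) = -3*p (a(p, M) = p*(-3) = -3*p)
J(E, O) = 6*(-4 + O)/(-1 + O) (J(E, O) = (((-4 + O)/(-1 + O))*1)*6 = ((-4 + O)/(-1 + O))*6 = 6*(-4 + O)/(-1 + O))
(J(a(2, 6), 1/(1 + 3)) - 15)**2 = (6*(-4 + 1/(1 + 3))/(-1 + 1/(1 + 3)) - 15)**2 = (6*(-4 + 1/4)/(-1 + 1/4) - 15)**2 = (6*(-15/4)/(-3/4) - 15)**2 = (6*(-4/3)*(-15/4) - 15)**2 = (30 - 15)**2 = 15**2 = 225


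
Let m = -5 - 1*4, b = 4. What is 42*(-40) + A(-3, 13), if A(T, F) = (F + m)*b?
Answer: -1664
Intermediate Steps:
m = -9 (m = -5 - 4 = -9)
A(T, F) = -36 + 4*F (A(T, F) = (F - 9)*4 = (-9 + F)*4 = -36 + 4*F)
42*(-40) + A(-3, 13) = 42*(-40) + (-36 + 4*13) = -1680 + (-36 + 52) = -1680 + 16 = -1664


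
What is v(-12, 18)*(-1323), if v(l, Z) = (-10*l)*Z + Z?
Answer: -2881494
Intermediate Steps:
v(l, Z) = Z - 10*Z*l (v(l, Z) = -10*Z*l + Z = Z - 10*Z*l)
v(-12, 18)*(-1323) = (18*(1 - 10*(-12)))*(-1323) = (18*(1 + 120))*(-1323) = (18*121)*(-1323) = 2178*(-1323) = -2881494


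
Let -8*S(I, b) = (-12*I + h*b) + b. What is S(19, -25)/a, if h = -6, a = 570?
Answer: 103/4560 ≈ 0.022588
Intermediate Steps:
S(I, b) = 3*I/2 + 5*b/8 (S(I, b) = -((-12*I - 6*b) + b)/8 = -(-12*I - 5*b)/8 = 3*I/2 + 5*b/8)
S(19, -25)/a = ((3/2)*19 + (5/8)*(-25))/570 = (57/2 - 125/8)*(1/570) = (103/8)*(1/570) = 103/4560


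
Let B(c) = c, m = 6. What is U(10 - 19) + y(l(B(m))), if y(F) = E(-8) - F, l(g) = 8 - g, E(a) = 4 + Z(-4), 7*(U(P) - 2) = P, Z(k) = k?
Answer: -9/7 ≈ -1.2857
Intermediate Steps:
U(P) = 2 + P/7
E(a) = 0 (E(a) = 4 - 4 = 0)
y(F) = -F (y(F) = 0 - F = -F)
U(10 - 19) + y(l(B(m))) = (2 + (10 - 19)/7) - (8 - 1*6) = (2 + (⅐)*(-9)) - (8 - 6) = (2 - 9/7) - 1*2 = 5/7 - 2 = -9/7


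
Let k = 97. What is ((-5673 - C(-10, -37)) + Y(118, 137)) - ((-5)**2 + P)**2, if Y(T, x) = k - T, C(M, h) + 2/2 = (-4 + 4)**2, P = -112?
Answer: -13262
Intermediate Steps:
C(M, h) = -1 (C(M, h) = -1 + (-4 + 4)**2 = -1 + 0**2 = -1 + 0 = -1)
Y(T, x) = 97 - T
((-5673 - C(-10, -37)) + Y(118, 137)) - ((-5)**2 + P)**2 = ((-5673 - 1*(-1)) + (97 - 1*118)) - ((-5)**2 - 112)**2 = ((-5673 + 1) + (97 - 118)) - (25 - 112)**2 = (-5672 - 21) - 1*(-87)**2 = -5693 - 1*7569 = -5693 - 7569 = -13262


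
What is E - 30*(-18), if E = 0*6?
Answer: 540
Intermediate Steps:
E = 0
E - 30*(-18) = 0 - 30*(-18) = 0 + 540 = 540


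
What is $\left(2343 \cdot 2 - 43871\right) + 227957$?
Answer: $188772$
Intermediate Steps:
$\left(2343 \cdot 2 - 43871\right) + 227957 = \left(4686 - 43871\right) + 227957 = -39185 + 227957 = 188772$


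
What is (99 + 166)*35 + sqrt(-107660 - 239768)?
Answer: 9275 + 2*I*sqrt(86857) ≈ 9275.0 + 589.43*I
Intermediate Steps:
(99 + 166)*35 + sqrt(-107660 - 239768) = 265*35 + sqrt(-347428) = 9275 + 2*I*sqrt(86857)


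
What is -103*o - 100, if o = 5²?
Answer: -2675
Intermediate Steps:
o = 25
-103*o - 100 = -103*25 - 100 = -2575 - 100 = -2675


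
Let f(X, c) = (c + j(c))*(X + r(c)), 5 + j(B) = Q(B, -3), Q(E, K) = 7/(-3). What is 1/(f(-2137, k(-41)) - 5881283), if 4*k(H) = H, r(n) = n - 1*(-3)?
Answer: -16/93497279 ≈ -1.7113e-7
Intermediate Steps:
r(n) = 3 + n (r(n) = n + 3 = 3 + n)
Q(E, K) = -7/3 (Q(E, K) = 7*(-1/3) = -7/3)
k(H) = H/4
j(B) = -22/3 (j(B) = -5 - 7/3 = -22/3)
f(X, c) = (-22/3 + c)*(3 + X + c) (f(X, c) = (c - 22/3)*(X + (3 + c)) = (-22/3 + c)*(3 + X + c))
1/(f(-2137, k(-41)) - 5881283) = 1/((-22 + ((1/4)*(-41))**2 - 22/3*(-2137) - 13*(-41)/12 - 2137*(-41)/4) - 5881283) = 1/((-22 + (-41/4)**2 + 47014/3 - 13/3*(-41/4) - 2137*(-41/4)) - 5881283) = 1/((-22 + 1681/16 + 47014/3 + 533/12 + 87617/4) - 5881283) = 1/(603249/16 - 5881283) = 1/(-93497279/16) = -16/93497279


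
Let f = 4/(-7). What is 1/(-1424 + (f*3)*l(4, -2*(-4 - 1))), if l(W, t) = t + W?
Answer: -1/1448 ≈ -0.00069061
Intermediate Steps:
f = -4/7 (f = 4*(-1/7) = -4/7 ≈ -0.57143)
l(W, t) = W + t
1/(-1424 + (f*3)*l(4, -2*(-4 - 1))) = 1/(-1424 + (-4/7*3)*(4 - 2*(-4 - 1))) = 1/(-1424 - 12*(4 - 2*(-5))/7) = 1/(-1424 - 12*(4 + 10)/7) = 1/(-1424 - 12/7*14) = 1/(-1424 - 24) = 1/(-1448) = -1/1448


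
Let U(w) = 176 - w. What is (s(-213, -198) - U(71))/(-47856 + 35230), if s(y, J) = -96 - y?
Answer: -6/6313 ≈ -0.00095042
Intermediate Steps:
(s(-213, -198) - U(71))/(-47856 + 35230) = ((-96 - 1*(-213)) - (176 - 1*71))/(-47856 + 35230) = ((-96 + 213) - (176 - 71))/(-12626) = (117 - 1*105)*(-1/12626) = (117 - 105)*(-1/12626) = 12*(-1/12626) = -6/6313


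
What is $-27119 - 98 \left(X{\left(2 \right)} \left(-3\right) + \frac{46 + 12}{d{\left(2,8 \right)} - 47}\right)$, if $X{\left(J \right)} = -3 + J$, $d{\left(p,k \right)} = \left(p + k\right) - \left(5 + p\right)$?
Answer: $- \frac{300122}{11} \approx -27284.0$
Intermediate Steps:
$d{\left(p,k \right)} = -5 + k$ ($d{\left(p,k \right)} = \left(k + p\right) - \left(5 + p\right) = -5 + k$)
$-27119 - 98 \left(X{\left(2 \right)} \left(-3\right) + \frac{46 + 12}{d{\left(2,8 \right)} - 47}\right) = -27119 - 98 \left(\left(-3 + 2\right) \left(-3\right) + \frac{46 + 12}{\left(-5 + 8\right) - 47}\right) = -27119 - 98 \left(\left(-1\right) \left(-3\right) + \frac{58}{3 - 47}\right) = -27119 - 98 \left(3 + \frac{58}{-44}\right) = -27119 - 98 \left(3 + 58 \left(- \frac{1}{44}\right)\right) = -27119 - 98 \left(3 - \frac{29}{22}\right) = -27119 - 98 \cdot \frac{37}{22} = -27119 - \frac{1813}{11} = - \frac{300122}{11}$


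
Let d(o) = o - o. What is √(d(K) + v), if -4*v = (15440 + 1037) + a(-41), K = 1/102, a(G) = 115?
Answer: 2*I*√1037 ≈ 64.405*I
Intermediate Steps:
K = 1/102 ≈ 0.0098039
d(o) = 0
v = -4148 (v = -((15440 + 1037) + 115)/4 = -(16477 + 115)/4 = -¼*16592 = -4148)
√(d(K) + v) = √(0 - 4148) = √(-4148) = 2*I*√1037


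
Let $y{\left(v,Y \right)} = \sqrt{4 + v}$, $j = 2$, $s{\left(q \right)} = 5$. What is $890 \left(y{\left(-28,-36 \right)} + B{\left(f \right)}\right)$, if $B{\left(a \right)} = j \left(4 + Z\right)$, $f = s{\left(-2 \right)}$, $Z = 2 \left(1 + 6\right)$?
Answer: $32040 + 1780 i \sqrt{6} \approx 32040.0 + 4360.1 i$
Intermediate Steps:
$Z = 14$ ($Z = 2 \cdot 7 = 14$)
$f = 5$
$B{\left(a \right)} = 36$ ($B{\left(a \right)} = 2 \left(4 + 14\right) = 2 \cdot 18 = 36$)
$890 \left(y{\left(-28,-36 \right)} + B{\left(f \right)}\right) = 890 \left(\sqrt{4 - 28} + 36\right) = 890 \left(\sqrt{-24} + 36\right) = 890 \left(2 i \sqrt{6} + 36\right) = 890 \left(36 + 2 i \sqrt{6}\right) = 32040 + 1780 i \sqrt{6}$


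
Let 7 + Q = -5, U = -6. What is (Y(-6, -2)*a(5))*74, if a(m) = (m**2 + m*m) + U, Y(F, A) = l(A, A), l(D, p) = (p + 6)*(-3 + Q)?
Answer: -195360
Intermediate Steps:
Q = -12 (Q = -7 - 5 = -12)
l(D, p) = -90 - 15*p (l(D, p) = (p + 6)*(-3 - 12) = (6 + p)*(-15) = -90 - 15*p)
Y(F, A) = -90 - 15*A
a(m) = -6 + 2*m**2 (a(m) = (m**2 + m*m) - 6 = (m**2 + m**2) - 6 = 2*m**2 - 6 = -6 + 2*m**2)
(Y(-6, -2)*a(5))*74 = ((-90 - 15*(-2))*(-6 + 2*5**2))*74 = ((-90 + 30)*(-6 + 2*25))*74 = -60*(-6 + 50)*74 = -60*44*74 = -2640*74 = -195360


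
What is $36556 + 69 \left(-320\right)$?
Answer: $14476$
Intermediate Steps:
$36556 + 69 \left(-320\right) = 36556 - 22080 = 14476$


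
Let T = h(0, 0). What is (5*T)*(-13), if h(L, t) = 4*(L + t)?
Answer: 0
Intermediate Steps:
h(L, t) = 4*L + 4*t
T = 0 (T = 4*0 + 4*0 = 0 + 0 = 0)
(5*T)*(-13) = (5*0)*(-13) = 0*(-13) = 0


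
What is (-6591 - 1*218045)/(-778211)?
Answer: 224636/778211 ≈ 0.28866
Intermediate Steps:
(-6591 - 1*218045)/(-778211) = (-6591 - 218045)*(-1/778211) = -224636*(-1/778211) = 224636/778211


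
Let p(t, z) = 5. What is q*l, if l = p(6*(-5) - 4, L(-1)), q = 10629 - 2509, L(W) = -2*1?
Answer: 40600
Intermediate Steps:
L(W) = -2
q = 8120
l = 5
q*l = 8120*5 = 40600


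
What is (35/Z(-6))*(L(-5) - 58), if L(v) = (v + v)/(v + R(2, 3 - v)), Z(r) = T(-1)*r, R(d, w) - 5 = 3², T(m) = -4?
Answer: -4655/54 ≈ -86.204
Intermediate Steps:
R(d, w) = 14 (R(d, w) = 5 + 3² = 5 + 9 = 14)
Z(r) = -4*r
L(v) = 2*v/(14 + v) (L(v) = (v + v)/(v + 14) = (2*v)/(14 + v) = 2*v/(14 + v))
(35/Z(-6))*(L(-5) - 58) = (35/((-4*(-6))))*(2*(-5)/(14 - 5) - 58) = (35/24)*(2*(-5)/9 - 58) = (35*(1/24))*(2*(-5)*(⅑) - 58) = 35*(-10/9 - 58)/24 = (35/24)*(-532/9) = -4655/54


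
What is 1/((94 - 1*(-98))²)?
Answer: 1/36864 ≈ 2.7127e-5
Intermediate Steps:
1/((94 - 1*(-98))²) = 1/((94 + 98)²) = 1/(192²) = 1/36864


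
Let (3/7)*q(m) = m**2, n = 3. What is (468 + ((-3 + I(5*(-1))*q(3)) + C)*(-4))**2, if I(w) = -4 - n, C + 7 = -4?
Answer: 1236544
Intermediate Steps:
C = -11 (C = -7 - 4 = -11)
q(m) = 7*m**2/3
I(w) = -7 (I(w) = -4 - 1*3 = -4 - 3 = -7)
(468 + ((-3 + I(5*(-1))*q(3)) + C)*(-4))**2 = (468 + ((-3 - 49*3**2/3) - 11)*(-4))**2 = (468 + ((-3 - 49*9/3) - 11)*(-4))**2 = (468 + ((-3 - 7*21) - 11)*(-4))**2 = (468 + ((-3 - 147) - 11)*(-4))**2 = (468 + (-150 - 11)*(-4))**2 = (468 - 161*(-4))**2 = (468 + 644)**2 = 1112**2 = 1236544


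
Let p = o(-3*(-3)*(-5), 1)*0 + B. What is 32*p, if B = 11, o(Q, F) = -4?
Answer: 352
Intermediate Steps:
p = 11 (p = -4*0 + 11 = 0 + 11 = 11)
32*p = 32*11 = 352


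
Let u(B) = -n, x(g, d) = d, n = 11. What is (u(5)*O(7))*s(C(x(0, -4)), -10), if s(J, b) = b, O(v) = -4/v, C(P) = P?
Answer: -440/7 ≈ -62.857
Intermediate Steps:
u(B) = -11 (u(B) = -1*11 = -11)
(u(5)*O(7))*s(C(x(0, -4)), -10) = -(-44)/7*(-10) = -11*(-4/7)*(-10) = (44/7)*(-10) = -440/7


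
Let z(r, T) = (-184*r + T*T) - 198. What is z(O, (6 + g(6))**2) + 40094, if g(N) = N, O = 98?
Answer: 42600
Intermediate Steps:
z(r, T) = -198 + T**2 - 184*r (z(r, T) = (-184*r + T**2) - 198 = (T**2 - 184*r) - 198 = -198 + T**2 - 184*r)
z(O, (6 + g(6))**2) + 40094 = (-198 + ((6 + 6)**2)**2 - 184*98) + 40094 = (-198 + (12**2)**2 - 18032) + 40094 = (-198 + 144**2 - 18032) + 40094 = (-198 + 20736 - 18032) + 40094 = 2506 + 40094 = 42600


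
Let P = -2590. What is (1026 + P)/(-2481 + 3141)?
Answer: -391/165 ≈ -2.3697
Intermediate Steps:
(1026 + P)/(-2481 + 3141) = (1026 - 2590)/(-2481 + 3141) = -1564/660 = -1564*1/660 = -391/165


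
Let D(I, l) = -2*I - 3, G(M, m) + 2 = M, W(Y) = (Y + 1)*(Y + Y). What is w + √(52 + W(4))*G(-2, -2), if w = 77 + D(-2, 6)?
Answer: 78 - 8*√23 ≈ 39.633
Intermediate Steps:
W(Y) = 2*Y*(1 + Y) (W(Y) = (1 + Y)*(2*Y) = 2*Y*(1 + Y))
G(M, m) = -2 + M
D(I, l) = -3 - 2*I
w = 78 (w = 77 + (-3 - 2*(-2)) = 77 + (-3 + 4) = 77 + 1 = 78)
w + √(52 + W(4))*G(-2, -2) = 78 + √(52 + 2*4*(1 + 4))*(-2 - 2) = 78 + √(52 + 2*4*5)*(-4) = 78 + √(52 + 40)*(-4) = 78 + √92*(-4) = 78 + (2*√23)*(-4) = 78 - 8*√23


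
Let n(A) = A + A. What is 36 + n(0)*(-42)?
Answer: 36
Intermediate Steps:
n(A) = 2*A
36 + n(0)*(-42) = 36 + (2*0)*(-42) = 36 + 0*(-42) = 36 + 0 = 36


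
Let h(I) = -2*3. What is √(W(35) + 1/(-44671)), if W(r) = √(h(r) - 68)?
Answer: √(-44671 + 1995498241*I*√74)/44671 ≈ 2.0739 + 2.0739*I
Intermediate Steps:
h(I) = -6
W(r) = I*√74 (W(r) = √(-6 - 68) = √(-74) = I*√74)
√(W(35) + 1/(-44671)) = √(I*√74 + 1/(-44671)) = √(I*√74 - 1/44671) = √(-1/44671 + I*√74)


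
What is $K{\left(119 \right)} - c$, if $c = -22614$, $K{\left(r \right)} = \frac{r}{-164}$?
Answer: $\frac{3708577}{164} \approx 22613.0$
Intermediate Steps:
$K{\left(r \right)} = - \frac{r}{164}$ ($K{\left(r \right)} = r \left(- \frac{1}{164}\right) = - \frac{r}{164}$)
$K{\left(119 \right)} - c = \left(- \frac{1}{164}\right) 119 - -22614 = - \frac{119}{164} + 22614 = \frac{3708577}{164}$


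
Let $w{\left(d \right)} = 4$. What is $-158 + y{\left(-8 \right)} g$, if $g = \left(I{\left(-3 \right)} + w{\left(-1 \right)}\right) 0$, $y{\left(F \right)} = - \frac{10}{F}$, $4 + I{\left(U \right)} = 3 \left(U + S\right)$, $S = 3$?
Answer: $-158$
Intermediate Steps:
$I{\left(U \right)} = 5 + 3 U$ ($I{\left(U \right)} = -4 + 3 \left(U + 3\right) = -4 + 3 \left(3 + U\right) = -4 + \left(9 + 3 U\right) = 5 + 3 U$)
$g = 0$ ($g = \left(\left(5 + 3 \left(-3\right)\right) + 4\right) 0 = \left(\left(5 - 9\right) + 4\right) 0 = \left(-4 + 4\right) 0 = 0 \cdot 0 = 0$)
$-158 + y{\left(-8 \right)} g = -158 + - \frac{10}{-8} \cdot 0 = -158 + \left(-10\right) \left(- \frac{1}{8}\right) 0 = -158 + \frac{5}{4} \cdot 0 = -158 + 0 = -158$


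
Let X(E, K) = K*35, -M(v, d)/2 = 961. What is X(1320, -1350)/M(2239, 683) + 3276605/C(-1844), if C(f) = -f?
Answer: 3192381905/1772084 ≈ 1801.5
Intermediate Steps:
M(v, d) = -1922 (M(v, d) = -2*961 = -1922)
X(E, K) = 35*K
X(1320, -1350)/M(2239, 683) + 3276605/C(-1844) = (35*(-1350))/(-1922) + 3276605/((-1*(-1844))) = -47250*(-1/1922) + 3276605/1844 = 23625/961 + 3276605*(1/1844) = 23625/961 + 3276605/1844 = 3192381905/1772084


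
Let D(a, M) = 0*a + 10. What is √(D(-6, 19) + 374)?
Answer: 8*√6 ≈ 19.596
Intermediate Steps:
D(a, M) = 10 (D(a, M) = 0 + 10 = 10)
√(D(-6, 19) + 374) = √(10 + 374) = √384 = 8*√6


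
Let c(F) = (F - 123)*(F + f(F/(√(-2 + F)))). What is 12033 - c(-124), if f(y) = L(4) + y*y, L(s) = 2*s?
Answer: -2945933/63 ≈ -46761.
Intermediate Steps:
f(y) = 8 + y² (f(y) = 2*4 + y*y = 8 + y²)
c(F) = (-123 + F)*(8 + F + F²/(-2 + F)) (c(F) = (F - 123)*(F + (8 + (F/(√(-2 + F)))²)) = (-123 + F)*(F + (8 + (F/√(-2 + F))²)) = (-123 + F)*(F + (8 + F²/(-2 + F))) = (-123 + F)*(8 + F + F²/(-2 + F)))
12033 - c(-124) = 12033 - 2*(984 + (-124)³ - 377*(-124) - 120*(-124)²)/(-2 - 124) = 12033 - 2*(984 - 1906624 + 46748 - 120*15376)/(-126) = 12033 - 2*(-1)*(984 - 1906624 + 46748 - 1845120)/126 = 12033 - 2*(-1)*(-3704012)/126 = 12033 - 1*3704012/63 = 12033 - 3704012/63 = -2945933/63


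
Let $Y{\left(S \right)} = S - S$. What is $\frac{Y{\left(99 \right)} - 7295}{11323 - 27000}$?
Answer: $\frac{7295}{15677} \approx 0.46533$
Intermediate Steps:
$Y{\left(S \right)} = 0$
$\frac{Y{\left(99 \right)} - 7295}{11323 - 27000} = \frac{0 - 7295}{11323 - 27000} = - \frac{7295}{-15677} = \left(-7295\right) \left(- \frac{1}{15677}\right) = \frac{7295}{15677}$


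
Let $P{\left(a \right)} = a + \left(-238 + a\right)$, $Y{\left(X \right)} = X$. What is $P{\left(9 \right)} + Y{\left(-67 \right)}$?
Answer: $-287$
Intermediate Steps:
$P{\left(a \right)} = -238 + 2 a$
$P{\left(9 \right)} + Y{\left(-67 \right)} = \left(-238 + 2 \cdot 9\right) - 67 = \left(-238 + 18\right) - 67 = -220 - 67 = -287$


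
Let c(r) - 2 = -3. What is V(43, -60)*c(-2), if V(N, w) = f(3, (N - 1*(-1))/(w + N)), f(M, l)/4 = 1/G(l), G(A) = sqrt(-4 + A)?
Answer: I*sqrt(119)/7 ≈ 1.5584*I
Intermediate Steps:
f(M, l) = 4/sqrt(-4 + l) (f(M, l) = 4/(sqrt(-4 + l)) = 4/sqrt(-4 + l))
c(r) = -1 (c(r) = 2 - 3 = -1)
V(N, w) = 4/sqrt(-4 + (1 + N)/(N + w)) (V(N, w) = 4/sqrt(-4 + (N - 1*(-1))/(w + N)) = 4/sqrt(-4 + (N + 1)/(N + w)) = 4/sqrt(-4 + (1 + N)/(N + w)))
V(43, -60)*c(-2) = (4/sqrt((1 - 4*(-60) - 3*43)/(43 - 60)))*(-1) = (4/sqrt((1 + 240 - 129)/(-17)))*(-1) = (4/sqrt(-1/17*112))*(-1) = (4/sqrt(-112/17))*(-1) = (4*(-I*sqrt(119)/28))*(-1) = -I*sqrt(119)/7*(-1) = I*sqrt(119)/7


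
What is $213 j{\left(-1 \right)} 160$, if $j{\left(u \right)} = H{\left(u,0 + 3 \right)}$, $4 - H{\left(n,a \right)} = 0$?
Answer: $136320$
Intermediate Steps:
$H{\left(n,a \right)} = 4$ ($H{\left(n,a \right)} = 4 - 0 = 4 + 0 = 4$)
$j{\left(u \right)} = 4$
$213 j{\left(-1 \right)} 160 = 213 \cdot 4 \cdot 160 = 852 \cdot 160 = 136320$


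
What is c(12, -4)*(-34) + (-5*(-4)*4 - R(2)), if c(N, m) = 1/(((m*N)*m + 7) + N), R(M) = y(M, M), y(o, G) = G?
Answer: 16424/211 ≈ 77.839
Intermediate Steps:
R(M) = M
c(N, m) = 1/(7 + N + N*m²) (c(N, m) = 1/(((N*m)*m + 7) + N) = 1/((N*m² + 7) + N) = 1/((7 + N*m²) + N) = 1/(7 + N + N*m²))
c(12, -4)*(-34) + (-5*(-4)*4 - R(2)) = -34/(7 + 12 + 12*(-4)²) + (-5*(-4)*4 - 1*2) = -34/(7 + 12 + 12*16) + (20*4 - 2) = -34/(7 + 12 + 192) + (80 - 2) = -34/211 + 78 = 16424/211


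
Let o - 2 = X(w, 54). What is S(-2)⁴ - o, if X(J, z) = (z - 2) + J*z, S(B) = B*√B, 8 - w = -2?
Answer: -530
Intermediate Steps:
w = 10 (w = 8 - 1*(-2) = 8 + 2 = 10)
S(B) = B^(3/2)
X(J, z) = -2 + z + J*z (X(J, z) = (-2 + z) + J*z = -2 + z + J*z)
o = 594 (o = 2 + (-2 + 54 + 10*54) = 2 + (-2 + 54 + 540) = 2 + 592 = 594)
S(-2)⁴ - o = ((-2)^(3/2))⁴ - 1*594 = (-2*I*√2)⁴ - 594 = 64 - 594 = -530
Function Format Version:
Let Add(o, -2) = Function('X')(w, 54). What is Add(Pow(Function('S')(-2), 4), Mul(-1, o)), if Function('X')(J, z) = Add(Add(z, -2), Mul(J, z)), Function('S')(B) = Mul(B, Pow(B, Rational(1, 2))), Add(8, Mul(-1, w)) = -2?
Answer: -530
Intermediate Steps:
w = 10 (w = Add(8, Mul(-1, -2)) = Add(8, 2) = 10)
Function('S')(B) = Pow(B, Rational(3, 2))
Function('X')(J, z) = Add(-2, z, Mul(J, z)) (Function('X')(J, z) = Add(Add(-2, z), Mul(J, z)) = Add(-2, z, Mul(J, z)))
o = 594 (o = Add(2, Add(-2, 54, Mul(10, 54))) = Add(2, Add(-2, 54, 540)) = Add(2, 592) = 594)
Add(Pow(Function('S')(-2), 4), Mul(-1, o)) = Add(Pow(Pow(-2, Rational(3, 2)), 4), Mul(-1, 594)) = Add(Pow(Mul(-2, I, Pow(2, Rational(1, 2))), 4), -594) = Add(64, -594) = -530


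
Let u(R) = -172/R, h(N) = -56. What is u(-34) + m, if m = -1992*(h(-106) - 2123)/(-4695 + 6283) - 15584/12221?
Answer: 225757919460/82479529 ≈ 2737.1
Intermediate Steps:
m = 13255333534/4851737 (m = -1992*(-56 - 2123)/(-4695 + 6283) - 15584/12221 = -1992/(1588/(-2179)) - 15584*1/12221 = -1992/(1588*(-1/2179)) - 15584/12221 = -1992/(-1588/2179) - 15584/12221 = -1992*(-2179/1588) - 15584/12221 = 1085142/397 - 15584/12221 = 13255333534/4851737 ≈ 2732.1)
u(-34) + m = -172/(-34) + 13255333534/4851737 = -172*(-1/34) + 13255333534/4851737 = 86/17 + 13255333534/4851737 = 225757919460/82479529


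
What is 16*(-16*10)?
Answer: -2560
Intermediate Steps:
16*(-16*10) = 16*(-160) = -2560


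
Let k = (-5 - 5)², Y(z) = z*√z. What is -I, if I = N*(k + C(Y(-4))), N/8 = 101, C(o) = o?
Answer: -80800 + 6464*I ≈ -80800.0 + 6464.0*I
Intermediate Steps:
Y(z) = z^(3/2)
k = 100 (k = (-10)² = 100)
N = 808 (N = 8*101 = 808)
I = 80800 - 6464*I (I = 808*(100 + (-4)^(3/2)) = 808*(100 - 8*I) = 80800 - 6464*I ≈ 80800.0 - 6464.0*I)
-I = -(80800 - 6464*I) = -80800 + 6464*I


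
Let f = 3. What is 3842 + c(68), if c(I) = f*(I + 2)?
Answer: 4052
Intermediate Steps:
c(I) = 6 + 3*I (c(I) = 3*(I + 2) = 3*(2 + I) = 6 + 3*I)
3842 + c(68) = 3842 + (6 + 3*68) = 3842 + (6 + 204) = 3842 + 210 = 4052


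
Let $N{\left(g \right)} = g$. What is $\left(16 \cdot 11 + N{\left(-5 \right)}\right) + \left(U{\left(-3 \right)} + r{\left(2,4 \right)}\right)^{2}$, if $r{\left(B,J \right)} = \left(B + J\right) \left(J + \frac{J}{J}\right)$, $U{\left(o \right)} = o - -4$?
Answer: $1132$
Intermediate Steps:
$U{\left(o \right)} = 4 + o$ ($U{\left(o \right)} = o + 4 = 4 + o$)
$r{\left(B,J \right)} = \left(1 + J\right) \left(B + J\right)$ ($r{\left(B,J \right)} = \left(B + J\right) \left(J + 1\right) = \left(B + J\right) \left(1 + J\right) = \left(1 + J\right) \left(B + J\right)$)
$\left(16 \cdot 11 + N{\left(-5 \right)}\right) + \left(U{\left(-3 \right)} + r{\left(2,4 \right)}\right)^{2} = \left(16 \cdot 11 - 5\right) + \left(\left(4 - 3\right) + \left(2 + 4 + 4^{2} + 2 \cdot 4\right)\right)^{2} = \left(176 - 5\right) + \left(1 + \left(2 + 4 + 16 + 8\right)\right)^{2} = 171 + \left(1 + 30\right)^{2} = 171 + 31^{2} = 171 + 961 = 1132$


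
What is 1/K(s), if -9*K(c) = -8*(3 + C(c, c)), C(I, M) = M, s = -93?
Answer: -1/80 ≈ -0.012500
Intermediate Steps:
K(c) = 8/3 + 8*c/9 (K(c) = -(-8)*(3 + c)/9 = -(-24 - 8*c)/9 = 8/3 + 8*c/9)
1/K(s) = 1/(8/3 + (8/9)*(-93)) = 1/(8/3 - 248/3) = 1/(-80) = -1/80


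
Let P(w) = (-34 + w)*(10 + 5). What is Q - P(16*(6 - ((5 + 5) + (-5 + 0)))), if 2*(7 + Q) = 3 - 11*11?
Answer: 204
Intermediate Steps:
Q = -66 (Q = -7 + (3 - 11*11)/2 = -7 + (3 - 121)/2 = -7 + (½)*(-118) = -7 - 59 = -66)
P(w) = -510 + 15*w (P(w) = (-34 + w)*15 = -510 + 15*w)
Q - P(16*(6 - ((5 + 5) + (-5 + 0)))) = -66 - (-510 + 15*(16*(6 - ((5 + 5) + (-5 + 0))))) = -66 - (-510 + 15*(16*(6 - (10 - 5)))) = -66 - (-510 + 15*(16*(6 - 1*5))) = -66 - (-510 + 15*(16*(6 - 5))) = -66 - (-510 + 15*(16*1)) = -66 - (-510 + 15*16) = -66 - (-510 + 240) = -66 - 1*(-270) = -66 + 270 = 204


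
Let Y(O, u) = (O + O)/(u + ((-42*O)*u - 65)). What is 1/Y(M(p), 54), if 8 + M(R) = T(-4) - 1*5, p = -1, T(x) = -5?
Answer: -40813/36 ≈ -1133.7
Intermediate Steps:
M(R) = -18 (M(R) = -8 + (-5 - 1*5) = -8 + (-5 - 5) = -8 - 10 = -18)
Y(O, u) = 2*O/(-65 + u - 42*O*u) (Y(O, u) = (2*O)/(u + (-42*O*u - 65)) = (2*O)/(u + (-65 - 42*O*u)) = (2*O)/(-65 + u - 42*O*u) = 2*O/(-65 + u - 42*O*u))
1/Y(M(p), 54) = 1/(-2*(-18)/(65 - 1*54 + 42*(-18)*54)) = 1/(-2*(-18)/(65 - 54 - 40824)) = 1/(-2*(-18)/(-40813)) = 1/(-2*(-18)*(-1/40813)) = 1/(-36/40813) = -40813/36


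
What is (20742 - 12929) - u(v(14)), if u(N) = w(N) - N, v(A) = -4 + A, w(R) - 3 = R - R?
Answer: 7820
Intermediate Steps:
w(R) = 3 (w(R) = 3 + (R - R) = 3 + 0 = 3)
u(N) = 3 - N
(20742 - 12929) - u(v(14)) = (20742 - 12929) - (3 - (-4 + 14)) = 7813 - (3 - 1*10) = 7813 - (3 - 10) = 7813 - 1*(-7) = 7813 + 7 = 7820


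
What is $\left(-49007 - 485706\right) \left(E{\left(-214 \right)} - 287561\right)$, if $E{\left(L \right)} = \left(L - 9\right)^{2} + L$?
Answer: $127286290798$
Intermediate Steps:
$E{\left(L \right)} = L + \left(-9 + L\right)^{2}$ ($E{\left(L \right)} = \left(-9 + L\right)^{2} + L = L + \left(-9 + L\right)^{2}$)
$\left(-49007 - 485706\right) \left(E{\left(-214 \right)} - 287561\right) = \left(-49007 - 485706\right) \left(\left(-214 + \left(-9 - 214\right)^{2}\right) - 287561\right) = - 534713 \left(\left(-214 + \left(-223\right)^{2}\right) - 287561\right) = - 534713 \left(\left(-214 + 49729\right) - 287561\right) = - 534713 \left(49515 - 287561\right) = \left(-534713\right) \left(-238046\right) = 127286290798$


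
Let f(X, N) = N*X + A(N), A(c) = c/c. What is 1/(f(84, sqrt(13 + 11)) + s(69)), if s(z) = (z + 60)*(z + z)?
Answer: 17803/316777465 - 168*sqrt(6)/316777465 ≈ 5.4901e-5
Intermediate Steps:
A(c) = 1
s(z) = 2*z*(60 + z) (s(z) = (60 + z)*(2*z) = 2*z*(60 + z))
f(X, N) = 1 + N*X (f(X, N) = N*X + 1 = 1 + N*X)
1/(f(84, sqrt(13 + 11)) + s(69)) = 1/((1 + sqrt(13 + 11)*84) + 2*69*(60 + 69)) = 1/((1 + sqrt(24)*84) + 2*69*129) = 1/((1 + (2*sqrt(6))*84) + 17802) = 1/((1 + 168*sqrt(6)) + 17802) = 1/(17803 + 168*sqrt(6))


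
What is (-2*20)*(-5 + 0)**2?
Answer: -1000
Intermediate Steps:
(-2*20)*(-5 + 0)**2 = -40*(-5)**2 = -40*25 = -1000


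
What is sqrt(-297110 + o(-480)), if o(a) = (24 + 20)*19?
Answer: 67*I*sqrt(66) ≈ 544.31*I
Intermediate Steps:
o(a) = 836 (o(a) = 44*19 = 836)
sqrt(-297110 + o(-480)) = sqrt(-297110 + 836) = sqrt(-296274) = 67*I*sqrt(66)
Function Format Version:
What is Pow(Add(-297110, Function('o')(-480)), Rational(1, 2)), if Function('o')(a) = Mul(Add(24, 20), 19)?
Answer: Mul(67, I, Pow(66, Rational(1, 2))) ≈ Mul(544.31, I)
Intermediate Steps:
Function('o')(a) = 836 (Function('o')(a) = Mul(44, 19) = 836)
Pow(Add(-297110, Function('o')(-480)), Rational(1, 2)) = Pow(Add(-297110, 836), Rational(1, 2)) = Pow(-296274, Rational(1, 2)) = Mul(67, I, Pow(66, Rational(1, 2)))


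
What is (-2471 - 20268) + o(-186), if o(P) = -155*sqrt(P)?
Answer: -22739 - 155*I*sqrt(186) ≈ -22739.0 - 2113.9*I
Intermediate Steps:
(-2471 - 20268) + o(-186) = (-2471 - 20268) - 155*I*sqrt(186) = -22739 - 155*I*sqrt(186)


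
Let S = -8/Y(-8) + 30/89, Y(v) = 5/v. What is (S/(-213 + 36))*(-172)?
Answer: 1005512/78765 ≈ 12.766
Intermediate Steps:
S = 5846/445 (S = -8/(5/(-8)) + 30/89 = -8/(5*(-⅛)) + 30*(1/89) = -8/(-5/8) + 30/89 = -8*(-8/5) + 30/89 = 64/5 + 30/89 = 5846/445 ≈ 13.137)
(S/(-213 + 36))*(-172) = (5846/(445*(-213 + 36)))*(-172) = ((5846/445)/(-177))*(-172) = ((5846/445)*(-1/177))*(-172) = -5846/78765*(-172) = 1005512/78765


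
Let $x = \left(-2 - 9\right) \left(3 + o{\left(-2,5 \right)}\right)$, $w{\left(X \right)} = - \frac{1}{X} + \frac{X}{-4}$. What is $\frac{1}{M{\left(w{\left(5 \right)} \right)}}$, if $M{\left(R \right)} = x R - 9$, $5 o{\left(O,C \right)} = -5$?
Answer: $\frac{10}{229} \approx 0.043668$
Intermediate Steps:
$o{\left(O,C \right)} = -1$ ($o{\left(O,C \right)} = \frac{1}{5} \left(-5\right) = -1$)
$w{\left(X \right)} = - \frac{1}{X} - \frac{X}{4}$ ($w{\left(X \right)} = - \frac{1}{X} + X \left(- \frac{1}{4}\right) = - \frac{1}{X} - \frac{X}{4}$)
$x = -22$ ($x = \left(-2 - 9\right) \left(3 - 1\right) = \left(-11\right) 2 = -22$)
$M{\left(R \right)} = -9 - 22 R$ ($M{\left(R \right)} = - 22 R - 9 = -9 - 22 R$)
$\frac{1}{M{\left(w{\left(5 \right)} \right)}} = \frac{1}{-9 - 22 \left(- \frac{1}{5} - \frac{5}{4}\right)} = \frac{1}{-9 - - \frac{319}{10}} = \frac{1}{-9 + \frac{319}{10}} = \frac{1}{\frac{229}{10}} = \frac{10}{229}$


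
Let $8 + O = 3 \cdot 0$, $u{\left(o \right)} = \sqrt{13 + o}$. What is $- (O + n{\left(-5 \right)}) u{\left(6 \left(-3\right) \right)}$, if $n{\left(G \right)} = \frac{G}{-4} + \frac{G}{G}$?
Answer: $\frac{23 i \sqrt{5}}{4} \approx 12.857 i$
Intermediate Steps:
$n{\left(G \right)} = 1 - \frac{G}{4}$ ($n{\left(G \right)} = G \left(- \frac{1}{4}\right) + 1 = - \frac{G}{4} + 1 = 1 - \frac{G}{4}$)
$O = -8$ ($O = -8 + 3 \cdot 0 = -8 + 0 = -8$)
$- (O + n{\left(-5 \right)}) u{\left(6 \left(-3\right) \right)} = - (-8 + \left(1 - - \frac{5}{4}\right)) \sqrt{13 + 6 \left(-3\right)} = - (-8 + \left(1 + \frac{5}{4}\right)) \sqrt{13 - 18} = - (-8 + \frac{9}{4}) \sqrt{-5} = \left(-1\right) \left(- \frac{23}{4}\right) i \sqrt{5} = \frac{23 i \sqrt{5}}{4}$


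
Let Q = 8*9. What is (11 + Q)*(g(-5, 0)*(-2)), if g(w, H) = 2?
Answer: -332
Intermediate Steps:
Q = 72
(11 + Q)*(g(-5, 0)*(-2)) = (11 + 72)*(2*(-2)) = 83*(-4) = -332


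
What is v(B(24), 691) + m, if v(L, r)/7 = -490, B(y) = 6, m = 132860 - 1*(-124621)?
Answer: 254051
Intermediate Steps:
m = 257481 (m = 132860 + 124621 = 257481)
v(L, r) = -3430 (v(L, r) = 7*(-490) = -3430)
v(B(24), 691) + m = -3430 + 257481 = 254051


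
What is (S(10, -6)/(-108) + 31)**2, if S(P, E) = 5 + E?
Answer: 11215801/11664 ≈ 961.57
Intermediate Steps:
(S(10, -6)/(-108) + 31)**2 = ((5 - 6)/(-108) + 31)**2 = (-1*(-1/108) + 31)**2 = (1/108 + 31)**2 = (3349/108)**2 = 11215801/11664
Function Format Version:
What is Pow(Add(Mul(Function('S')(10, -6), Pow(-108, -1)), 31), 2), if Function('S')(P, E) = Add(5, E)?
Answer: Rational(11215801, 11664) ≈ 961.57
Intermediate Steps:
Pow(Add(Mul(Function('S')(10, -6), Pow(-108, -1)), 31), 2) = Pow(Add(Mul(Add(5, -6), Pow(-108, -1)), 31), 2) = Pow(Add(Mul(-1, Rational(-1, 108)), 31), 2) = Pow(Add(Rational(1, 108), 31), 2) = Pow(Rational(3349, 108), 2) = Rational(11215801, 11664)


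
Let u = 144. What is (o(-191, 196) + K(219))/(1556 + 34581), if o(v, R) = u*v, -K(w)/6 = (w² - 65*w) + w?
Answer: -231174/36137 ≈ -6.3972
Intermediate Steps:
K(w) = -6*w² + 384*w (K(w) = -6*((w² - 65*w) + w) = -6*(w² - 64*w) = -6*w² + 384*w)
o(v, R) = 144*v
(o(-191, 196) + K(219))/(1556 + 34581) = (144*(-191) + 6*219*(64 - 1*219))/(1556 + 34581) = (-27504 + 6*219*(64 - 219))/36137 = (-27504 + 6*219*(-155))*(1/36137) = (-27504 - 203670)*(1/36137) = -231174*1/36137 = -231174/36137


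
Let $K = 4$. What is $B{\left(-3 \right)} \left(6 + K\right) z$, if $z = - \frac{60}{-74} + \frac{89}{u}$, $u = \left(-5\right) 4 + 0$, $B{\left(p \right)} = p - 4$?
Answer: $\frac{18851}{74} \approx 254.74$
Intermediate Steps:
$B{\left(p \right)} = -4 + p$
$u = -20$ ($u = -20 + 0 = -20$)
$z = - \frac{2693}{740}$ ($z = - \frac{60}{-74} + \frac{89}{-20} = \left(-60\right) \left(- \frac{1}{74}\right) + 89 \left(- \frac{1}{20}\right) = \frac{30}{37} - \frac{89}{20} = - \frac{2693}{740} \approx -3.6392$)
$B{\left(-3 \right)} \left(6 + K\right) z = \left(-4 - 3\right) \left(6 + 4\right) \left(- \frac{2693}{740}\right) = \left(-7\right) 10 \left(- \frac{2693}{740}\right) = \left(-70\right) \left(- \frac{2693}{740}\right) = \frac{18851}{74}$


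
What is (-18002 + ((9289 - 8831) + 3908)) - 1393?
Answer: -15029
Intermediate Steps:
(-18002 + ((9289 - 8831) + 3908)) - 1393 = (-18002 + (458 + 3908)) - 1393 = (-18002 + 4366) - 1393 = -13636 - 1393 = -15029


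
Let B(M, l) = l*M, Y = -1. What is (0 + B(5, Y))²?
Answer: 25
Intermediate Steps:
B(M, l) = M*l
(0 + B(5, Y))² = (0 + 5*(-1))² = (0 - 5)² = (-5)² = 25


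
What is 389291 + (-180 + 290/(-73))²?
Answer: 2254896639/5329 ≈ 4.2314e+5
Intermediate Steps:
389291 + (-180 + 290/(-73))² = 389291 + (-180 + 290*(-1/73))² = 389291 + (-180 - 290/73)² = 389291 + (-13430/73)² = 389291 + 180364900/5329 = 2254896639/5329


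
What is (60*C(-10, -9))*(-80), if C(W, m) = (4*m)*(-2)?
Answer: -345600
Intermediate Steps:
C(W, m) = -8*m
(60*C(-10, -9))*(-80) = (60*(-8*(-9)))*(-80) = (60*72)*(-80) = 4320*(-80) = -345600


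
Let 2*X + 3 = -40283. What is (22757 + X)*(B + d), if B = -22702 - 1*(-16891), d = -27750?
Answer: -87728454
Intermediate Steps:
X = -20143 (X = -3/2 + (1/2)*(-40283) = -3/2 - 40283/2 = -20143)
B = -5811 (B = -22702 + 16891 = -5811)
(22757 + X)*(B + d) = (22757 - 20143)*(-5811 - 27750) = 2614*(-33561) = -87728454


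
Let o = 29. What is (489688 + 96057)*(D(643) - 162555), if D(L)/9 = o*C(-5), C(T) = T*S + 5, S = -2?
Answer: -92922586800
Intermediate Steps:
C(T) = 5 - 2*T (C(T) = T*(-2) + 5 = -2*T + 5 = 5 - 2*T)
D(L) = 3915 (D(L) = 9*(29*(5 - 2*(-5))) = 9*(29*(5 + 10)) = 9*(29*15) = 9*435 = 3915)
(489688 + 96057)*(D(643) - 162555) = (489688 + 96057)*(3915 - 162555) = 585745*(-158640) = -92922586800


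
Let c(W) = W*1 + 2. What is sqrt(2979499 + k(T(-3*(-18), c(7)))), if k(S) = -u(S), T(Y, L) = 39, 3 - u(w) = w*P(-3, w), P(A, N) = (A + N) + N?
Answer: sqrt(2982421) ≈ 1727.0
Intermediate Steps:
P(A, N) = A + 2*N
c(W) = 2 + W (c(W) = W + 2 = 2 + W)
u(w) = 3 - w*(-3 + 2*w)
k(S) = -3 + S*(-3 + 2*S) (k(S) = -(3 - S*(-3 + 2*S)) = -3 + S*(-3 + 2*S))
sqrt(2979499 + k(T(-3*(-18), c(7)))) = sqrt(2979499 + (-3 + 39*(-3 + 2*39))) = sqrt(2979499 + (-3 + 39*(-3 + 78))) = sqrt(2979499 + (-3 + 39*75)) = sqrt(2979499 + (-3 + 2925)) = sqrt(2979499 + 2922) = sqrt(2982421)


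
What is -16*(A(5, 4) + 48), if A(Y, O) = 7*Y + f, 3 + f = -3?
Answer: -1232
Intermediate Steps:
f = -6 (f = -3 - 3 = -6)
A(Y, O) = -6 + 7*Y (A(Y, O) = 7*Y - 6 = -6 + 7*Y)
-16*(A(5, 4) + 48) = -16*((-6 + 7*5) + 48) = -16*((-6 + 35) + 48) = -16*(29 + 48) = -16*77 = -1232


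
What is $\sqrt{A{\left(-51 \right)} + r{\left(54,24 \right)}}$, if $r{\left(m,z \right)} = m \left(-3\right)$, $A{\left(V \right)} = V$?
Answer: $i \sqrt{213} \approx 14.595 i$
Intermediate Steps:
$r{\left(m,z \right)} = - 3 m$
$\sqrt{A{\left(-51 \right)} + r{\left(54,24 \right)}} = \sqrt{-51 - 162} = \sqrt{-213} = i \sqrt{213}$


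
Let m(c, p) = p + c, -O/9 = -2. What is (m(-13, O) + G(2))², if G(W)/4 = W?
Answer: 169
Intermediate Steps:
O = 18 (O = -9*(-2) = 18)
m(c, p) = c + p
G(W) = 4*W
(m(-13, O) + G(2))² = ((-13 + 18) + 4*2)² = (5 + 8)² = 13² = 169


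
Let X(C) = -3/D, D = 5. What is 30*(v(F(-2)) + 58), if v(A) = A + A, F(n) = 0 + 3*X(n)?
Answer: 1632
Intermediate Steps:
X(C) = -⅗ (X(C) = -3/5 = -3*⅕ = -⅗)
F(n) = -9/5 (F(n) = 0 + 3*(-⅗) = 0 - 9/5 = -9/5)
v(A) = 2*A
30*(v(F(-2)) + 58) = 30*(2*(-9/5) + 58) = 30*(-18/5 + 58) = 30*(272/5) = 1632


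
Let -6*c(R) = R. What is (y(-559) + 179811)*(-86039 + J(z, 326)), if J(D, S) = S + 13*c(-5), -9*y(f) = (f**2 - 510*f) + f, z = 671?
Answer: -175053017377/18 ≈ -9.7252e+9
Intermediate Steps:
y(f) = -f**2/9 + 509*f/9 (y(f) = -((f**2 - 510*f) + f)/9 = -(f**2 - 509*f)/9 = -f**2/9 + 509*f/9)
c(R) = -R/6
J(D, S) = 65/6 + S (J(D, S) = S + 13*(-1/6*(-5)) = S + 13*(5/6) = S + 65/6 = 65/6 + S)
(y(-559) + 179811)*(-86039 + J(z, 326)) = ((1/9)*(-559)*(509 - 1*(-559)) + 179811)*(-86039 + (65/6 + 326)) = ((1/9)*(-559)*(509 + 559) + 179811)*(-86039 + 2021/6) = ((1/9)*(-559)*1068 + 179811)*(-514213/6) = (-199004/3 + 179811)*(-514213/6) = (340429/3)*(-514213/6) = -175053017377/18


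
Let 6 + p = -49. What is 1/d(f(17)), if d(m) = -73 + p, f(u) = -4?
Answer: -1/128 ≈ -0.0078125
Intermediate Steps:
p = -55 (p = -6 - 49 = -55)
d(m) = -128 (d(m) = -73 - 55 = -128)
1/d(f(17)) = 1/(-128) = -1/128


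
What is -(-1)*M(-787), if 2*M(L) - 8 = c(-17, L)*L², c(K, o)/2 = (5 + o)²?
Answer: 378759008360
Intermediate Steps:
c(K, o) = 2*(5 + o)²
M(L) = 4 + L²*(5 + L)² (M(L) = 4 + ((2*(5 + L)²)*L²)/2 = 4 + (2*L²*(5 + L)²)/2 = 4 + L²*(5 + L)²)
-(-1)*M(-787) = -(-1)*(4 + (-787)²*(5 - 787)²) = -(-1)*(4 + 619369*(-782)²) = -(-1)*(4 + 619369*611524) = -(-1)*(4 + 378759008356) = -(-1)*378759008360 = -1*(-378759008360) = 378759008360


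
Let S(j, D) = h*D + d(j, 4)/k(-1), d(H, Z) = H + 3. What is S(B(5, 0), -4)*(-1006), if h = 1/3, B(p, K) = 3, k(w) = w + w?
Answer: 13078/3 ≈ 4359.3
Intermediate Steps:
k(w) = 2*w
d(H, Z) = 3 + H
h = 1/3 ≈ 0.33333
S(j, D) = -3/2 - j/2 + D/3 (S(j, D) = D/3 + (3 + j)/((2*(-1))) = D/3 + (3 + j)/(-2) = D/3 + (3 + j)*(-1/2) = D/3 + (-3/2 - j/2) = -3/2 - j/2 + D/3)
S(B(5, 0), -4)*(-1006) = (-3/2 - 1/2*3 + (1/3)*(-4))*(-1006) = (-3/2 - 3/2 - 4/3)*(-1006) = -13/3*(-1006) = 13078/3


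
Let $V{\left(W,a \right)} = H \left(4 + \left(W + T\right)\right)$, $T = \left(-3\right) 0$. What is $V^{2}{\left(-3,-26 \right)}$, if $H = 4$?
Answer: $16$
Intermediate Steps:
$T = 0$
$V{\left(W,a \right)} = 16 + 4 W$ ($V{\left(W,a \right)} = 4 \left(4 + \left(W + 0\right)\right) = 4 \left(4 + W\right) = 16 + 4 W$)
$V^{2}{\left(-3,-26 \right)} = \left(16 + 4 \left(-3\right)\right)^{2} = \left(16 - 12\right)^{2} = 4^{2} = 16$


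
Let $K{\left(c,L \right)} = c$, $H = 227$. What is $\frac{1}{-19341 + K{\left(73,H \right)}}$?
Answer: $- \frac{1}{19268} \approx -5.19 \cdot 10^{-5}$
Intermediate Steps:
$\frac{1}{-19341 + K{\left(73,H \right)}} = \frac{1}{-19341 + 73} = \frac{1}{-19268} = - \frac{1}{19268}$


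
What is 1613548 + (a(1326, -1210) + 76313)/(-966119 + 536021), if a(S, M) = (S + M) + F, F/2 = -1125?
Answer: 693983693525/430098 ≈ 1.6135e+6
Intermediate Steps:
F = -2250 (F = 2*(-1125) = -2250)
a(S, M) = -2250 + M + S (a(S, M) = (S + M) - 2250 = (M + S) - 2250 = -2250 + M + S)
1613548 + (a(1326, -1210) + 76313)/(-966119 + 536021) = 1613548 + ((-2250 - 1210 + 1326) + 76313)/(-966119 + 536021) = 1613548 + (-2134 + 76313)/(-430098) = 1613548 + 74179*(-1/430098) = 1613548 - 74179/430098 = 693983693525/430098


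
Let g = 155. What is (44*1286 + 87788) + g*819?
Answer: 271317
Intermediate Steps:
(44*1286 + 87788) + g*819 = (44*1286 + 87788) + 155*819 = (56584 + 87788) + 126945 = 144372 + 126945 = 271317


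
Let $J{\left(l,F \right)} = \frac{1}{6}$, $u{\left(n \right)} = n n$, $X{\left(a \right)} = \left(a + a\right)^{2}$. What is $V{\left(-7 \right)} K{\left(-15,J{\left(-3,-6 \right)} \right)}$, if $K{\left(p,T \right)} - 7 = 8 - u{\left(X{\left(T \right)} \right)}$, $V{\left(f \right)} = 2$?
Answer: $\frac{2428}{81} \approx 29.975$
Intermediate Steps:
$X{\left(a \right)} = 4 a^{2}$ ($X{\left(a \right)} = \left(2 a\right)^{2} = 4 a^{2}$)
$u{\left(n \right)} = n^{2}$
$J{\left(l,F \right)} = \frac{1}{6}$
$K{\left(p,T \right)} = 15 - 16 T^{4}$ ($K{\left(p,T \right)} = 7 - \left(-8 + \left(4 T^{2}\right)^{2}\right) = 7 - \left(-8 + 16 T^{4}\right) = 15 - 16 T^{4}$)
$V{\left(-7 \right)} K{\left(-15,J{\left(-3,-6 \right)} \right)} = 2 \left(15 - \frac{16}{1296}\right) = 2 \left(15 - \frac{1}{81}\right) = 2 \cdot \frac{1214}{81} = \frac{2428}{81}$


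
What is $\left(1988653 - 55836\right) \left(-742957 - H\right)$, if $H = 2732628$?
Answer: $-6717669772945$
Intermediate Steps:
$\left(1988653 - 55836\right) \left(-742957 - H\right) = \left(1988653 - 55836\right) \left(-742957 - 2732628\right) = 1932817 \left(-742957 - 2732628\right) = 1932817 \left(-3475585\right) = -6717669772945$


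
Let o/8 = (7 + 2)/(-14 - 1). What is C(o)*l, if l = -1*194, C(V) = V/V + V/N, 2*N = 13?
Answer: -3298/65 ≈ -50.738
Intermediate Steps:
N = 13/2 (N = (½)*13 = 13/2 ≈ 6.5000)
o = -24/5 (o = 8*((7 + 2)/(-14 - 1)) = 8*(9/(-15)) = 8*(9*(-1/15)) = 8*(-⅗) = -24/5 ≈ -4.8000)
C(V) = 1 + 2*V/13 (C(V) = V/V + V/(13/2) = 1 + V*(2/13) = 1 + 2*V/13)
l = -194
C(o)*l = (1 + (2/13)*(-24/5))*(-194) = (1 - 48/65)*(-194) = (17/65)*(-194) = -3298/65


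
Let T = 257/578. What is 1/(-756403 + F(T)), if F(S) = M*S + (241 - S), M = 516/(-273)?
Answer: -52598/39772676467 ≈ -1.3225e-6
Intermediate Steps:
T = 257/578 (T = 257*(1/578) = 257/578 ≈ 0.44464)
M = -172/91 (M = 516*(-1/273) = -172/91 ≈ -1.8901)
F(S) = 241 - 263*S/91 (F(S) = -172*S/91 + (241 - S) = 241 - 263*S/91)
1/(-756403 + F(T)) = 1/(-756403 + (241 - 263/91*257/578)) = 1/(-756403 + (241 - 67591/52598)) = 1/(-756403 + 12608527/52598) = 1/(-39772676467/52598) = -52598/39772676467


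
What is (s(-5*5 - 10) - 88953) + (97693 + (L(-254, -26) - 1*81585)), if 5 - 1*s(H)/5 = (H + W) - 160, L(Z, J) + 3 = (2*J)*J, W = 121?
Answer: -71101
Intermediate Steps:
L(Z, J) = -3 + 2*J**2 (L(Z, J) = -3 + (2*J)*J = -3 + 2*J**2)
s(H) = 220 - 5*H (s(H) = 25 - 5*((H + 121) - 160) = 25 - 5*((121 + H) - 160) = 25 - 5*(-39 + H) = 25 + (195 - 5*H) = 220 - 5*H)
(s(-5*5 - 10) - 88953) + (97693 + (L(-254, -26) - 1*81585)) = ((220 - 5*(-5*5 - 10)) - 88953) + (97693 + ((-3 + 2*(-26)**2) - 1*81585)) = ((220 - 5*(-25 - 10)) - 88953) + (97693 + ((-3 + 2*676) - 81585)) = ((220 - 5*(-35)) - 88953) + (97693 + ((-3 + 1352) - 81585)) = ((220 + 175) - 88953) + (97693 + (1349 - 81585)) = (395 - 88953) + (97693 - 80236) = -88558 + 17457 = -71101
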